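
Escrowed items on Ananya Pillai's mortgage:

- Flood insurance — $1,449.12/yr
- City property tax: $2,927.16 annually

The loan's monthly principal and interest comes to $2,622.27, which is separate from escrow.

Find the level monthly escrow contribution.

Flood insurance — $1,449.12/yr
City property tax — $2,927.16/yr
Yearly total = $4,376.28
Per month = $4,376.28 ÷ 12 = $364.69

$364.69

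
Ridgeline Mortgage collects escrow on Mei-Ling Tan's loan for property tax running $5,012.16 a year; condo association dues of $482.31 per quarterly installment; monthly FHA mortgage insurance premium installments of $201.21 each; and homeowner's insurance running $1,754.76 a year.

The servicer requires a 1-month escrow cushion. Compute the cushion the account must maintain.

$925.89

Property tax: $5,012.16 per year
Condo association dues: $482.31 × 4 = $1,929.24 per year
FHA mortgage insurance premium: $201.21 × 12 = $2,414.52 per year
Homeowner's insurance: $1,754.76 per year
Annual escrow total = $11,110.68
Monthly escrow = $11,110.68 ÷ 12 = $925.89
Cushion = 1 × $925.89 = $925.89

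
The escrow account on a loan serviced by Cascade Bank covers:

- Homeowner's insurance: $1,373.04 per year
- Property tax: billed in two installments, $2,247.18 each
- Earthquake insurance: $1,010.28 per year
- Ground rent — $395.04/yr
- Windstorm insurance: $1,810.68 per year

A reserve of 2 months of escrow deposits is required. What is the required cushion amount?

Homeowner's insurance — $1,373.04/yr
Property tax — $2,247.18 × 2 = $4,494.36/yr
Earthquake insurance — $1,010.28/yr
Ground rent — $395.04/yr
Windstorm insurance — $1,810.68/yr
Total per year = $9,083.40
Per month = $9,083.40 ÷ 12 = $756.95
Cushion = 2 × $756.95 = $1,513.90

$1,513.90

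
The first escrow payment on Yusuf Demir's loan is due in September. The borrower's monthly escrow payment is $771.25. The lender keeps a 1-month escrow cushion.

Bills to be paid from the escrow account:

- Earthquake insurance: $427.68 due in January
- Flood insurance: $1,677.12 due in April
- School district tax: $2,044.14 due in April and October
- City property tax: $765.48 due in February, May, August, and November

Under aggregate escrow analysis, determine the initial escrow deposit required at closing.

$2,325.29

Cushion = 1 × $771.25 = $771.25
Trial balance (start $0, +$771.25 each month, − disbursements):
  Sep: +$771.25 → $771.25
  Oct: +$771.25 − $2,044.14 → -$501.64
  Nov: +$771.25 − $765.48 → -$495.87
  Dec: +$771.25 → $275.38
  Jan: +$771.25 − $427.68 → $618.95
  Feb: +$771.25 − $765.48 → $624.72
  Mar: +$771.25 → $1,395.97
  Apr: +$771.25 − $3,721.26 → -$1,554.04
  May: +$771.25 − $765.48 → -$1,548.27
  Jun: +$771.25 → -$777.02
  Jul: +$771.25 → -$5.77
  Aug: +$771.25 − $765.48 → $0.00
Lowest trial balance = -$1,554.04 (Apr)
Initial deposit = cushion − low point = $771.25 − (-$1,554.04) = $2,325.29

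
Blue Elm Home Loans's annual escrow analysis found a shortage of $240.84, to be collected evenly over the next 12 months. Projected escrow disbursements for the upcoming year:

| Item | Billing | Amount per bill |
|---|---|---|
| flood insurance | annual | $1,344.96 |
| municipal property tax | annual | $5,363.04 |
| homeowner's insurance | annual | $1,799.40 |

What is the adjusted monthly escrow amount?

Flood insurance: $1,344.96
Municipal property tax: $5,363.04
Homeowner's insurance: $1,799.40
Total per year = $1,344.96 + $5,363.04 + $1,799.40 = $8,507.40
Per month = $8,507.40 ÷ 12 = $708.95
Shortage spread = $240.84 / 12 = $20.07/mo
New monthly escrow = $708.95 + $20.07 = $729.02

$729.02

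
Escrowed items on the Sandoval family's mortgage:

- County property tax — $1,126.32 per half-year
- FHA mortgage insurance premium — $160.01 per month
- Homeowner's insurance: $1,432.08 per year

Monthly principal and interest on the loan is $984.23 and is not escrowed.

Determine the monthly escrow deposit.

$467.07

County property tax — $1,126.32 × 2 = $2,252.64 per year
FHA mortgage insurance premium — $160.01 × 12 = $1,920.12 per year
Homeowner's insurance — $1,432.08 per year
Yearly total = $2,252.64 + $1,920.12 + $1,432.08 = $5,604.84
Per month = $5,604.84 / 12 = $467.07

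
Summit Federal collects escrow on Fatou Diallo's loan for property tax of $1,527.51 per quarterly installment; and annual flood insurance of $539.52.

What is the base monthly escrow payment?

$554.13

Property tax — $1,527.51 × 4 = $6,110.04
Flood insurance — $539.52
Total annual escrow = $6,649.56
Monthly = $6,649.56 ÷ 12 = $554.13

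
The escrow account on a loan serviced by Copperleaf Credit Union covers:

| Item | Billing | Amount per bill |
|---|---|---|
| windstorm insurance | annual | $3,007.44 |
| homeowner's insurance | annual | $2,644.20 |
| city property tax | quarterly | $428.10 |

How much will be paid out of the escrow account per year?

$7,364.04

Windstorm insurance: $3,007.44 annually
Homeowner's insurance: $2,644.20 annually
City property tax: $428.10 × 4 = $1,712.40 annually
Total per year = $7,364.04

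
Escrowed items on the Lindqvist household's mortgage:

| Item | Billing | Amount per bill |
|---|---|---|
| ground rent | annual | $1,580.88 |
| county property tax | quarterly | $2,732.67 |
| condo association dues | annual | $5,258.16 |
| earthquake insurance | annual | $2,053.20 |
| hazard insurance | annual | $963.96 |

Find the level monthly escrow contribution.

$1,732.24

Ground rent = $1,580.88 per year
County property tax = $2,732.67 × 4 = $10,930.68 per year
Condo association dues = $5,258.16 per year
Earthquake insurance = $2,053.20 per year
Hazard insurance = $963.96 per year
Yearly total = $1,580.88 + $10,930.68 + $5,258.16 + $2,053.20 + $963.96 = $20,786.88
Per month = $20,786.88 ÷ 12 = $1,732.24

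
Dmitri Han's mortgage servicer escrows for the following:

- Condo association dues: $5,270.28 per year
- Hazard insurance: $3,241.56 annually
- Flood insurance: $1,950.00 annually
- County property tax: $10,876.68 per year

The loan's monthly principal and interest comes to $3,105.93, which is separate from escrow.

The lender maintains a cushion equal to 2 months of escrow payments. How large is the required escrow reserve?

Condo association dues = $5,270.28 per year
Hazard insurance = $3,241.56 per year
Flood insurance = $1,950.00 per year
County property tax = $10,876.68 per year
Yearly total = $21,338.52
Monthly = $21,338.52 / 12 = $1,778.21
Cushion = 2 × $1,778.21 = $3,556.42

$3,556.42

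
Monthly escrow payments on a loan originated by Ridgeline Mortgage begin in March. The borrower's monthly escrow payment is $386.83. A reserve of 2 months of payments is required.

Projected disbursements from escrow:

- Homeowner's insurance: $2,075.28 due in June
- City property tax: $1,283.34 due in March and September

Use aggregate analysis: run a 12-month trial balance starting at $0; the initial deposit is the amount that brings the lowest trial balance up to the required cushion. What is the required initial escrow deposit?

Cushion = 2 × $386.83 = $773.66
Trial balance (start $0, +$386.83 each month, − disbursements):
  Mar: +$386.83 − $1,283.34 → -$896.51
  Apr: +$386.83 → -$509.68
  May: +$386.83 → -$122.85
  Jun: +$386.83 − $2,075.28 → -$1,811.30
  Jul: +$386.83 → -$1,424.47
  Aug: +$386.83 → -$1,037.64
  Sep: +$386.83 − $1,283.34 → -$1,934.15
  Oct: +$386.83 → -$1,547.32
  Nov: +$386.83 → -$1,160.49
  Dec: +$386.83 → -$773.66
  Jan: +$386.83 → -$386.83
  Feb: +$386.83 → $0.00
Lowest trial balance = -$1,934.15 (Sep)
Initial deposit = cushion − low point = $773.66 − (-$1,934.15) = $2,707.81

$2,707.81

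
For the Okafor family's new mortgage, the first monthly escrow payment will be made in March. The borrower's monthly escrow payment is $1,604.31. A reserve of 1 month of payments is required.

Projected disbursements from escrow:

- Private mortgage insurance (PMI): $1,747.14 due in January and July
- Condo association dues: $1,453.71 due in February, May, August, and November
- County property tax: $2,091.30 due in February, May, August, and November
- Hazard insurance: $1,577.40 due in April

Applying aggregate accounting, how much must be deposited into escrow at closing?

$2,393.01

Cushion = 1 × $1,604.31 = $1,604.31
Trial balance (start $0, +$1,604.31 each month, − disbursements):
  Mar: +$1,604.31 → $1,604.31
  Apr: +$1,604.31 − $1,577.40 → $1,631.22
  May: +$1,604.31 − $3,545.01 → -$309.48
  Jun: +$1,604.31 → $1,294.83
  Jul: +$1,604.31 − $1,747.14 → $1,152.00
  Aug: +$1,604.31 − $3,545.01 → -$788.70
  Sep: +$1,604.31 → $815.61
  Oct: +$1,604.31 → $2,419.92
  Nov: +$1,604.31 − $3,545.01 → $479.22
  Dec: +$1,604.31 → $2,083.53
  Jan: +$1,604.31 − $1,747.14 → $1,940.70
  Feb: +$1,604.31 − $3,545.01 → $0.00
Lowest trial balance = -$788.70 (Aug)
Initial deposit = cushion − low point = $1,604.31 − (-$788.70) = $2,393.01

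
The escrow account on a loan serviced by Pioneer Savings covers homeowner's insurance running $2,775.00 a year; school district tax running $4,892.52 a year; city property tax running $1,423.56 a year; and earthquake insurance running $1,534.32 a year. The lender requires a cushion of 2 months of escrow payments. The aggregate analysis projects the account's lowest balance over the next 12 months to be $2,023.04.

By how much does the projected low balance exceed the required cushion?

Homeowner's insurance — $2,775.00
School district tax — $4,892.52
City property tax — $1,423.56
Earthquake insurance — $1,534.32
Annual escrow total = $10,625.40
Monthly = $10,625.40 / 12 = $885.45
Required reserve = 2 × $885.45 = $1,770.90
Surplus = $2,023.04 − $1,770.90 = $252.14

$252.14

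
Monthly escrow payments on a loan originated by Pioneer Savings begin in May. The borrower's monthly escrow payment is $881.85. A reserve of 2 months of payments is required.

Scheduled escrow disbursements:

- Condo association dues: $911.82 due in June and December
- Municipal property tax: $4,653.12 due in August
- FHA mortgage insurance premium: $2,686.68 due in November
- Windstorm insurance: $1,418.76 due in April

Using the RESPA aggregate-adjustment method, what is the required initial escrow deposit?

$3,872.34

Cushion = 2 × $881.85 = $1,763.70
Trial balance (start $0, +$881.85 each month, − disbursements):
  May: +$881.85 → $881.85
  Jun: +$881.85 − $911.82 → $851.88
  Jul: +$881.85 → $1,733.73
  Aug: +$881.85 − $4,653.12 → -$2,037.54
  Sep: +$881.85 → -$1,155.69
  Oct: +$881.85 → -$273.84
  Nov: +$881.85 − $2,686.68 → -$2,078.67
  Dec: +$881.85 − $911.82 → -$2,108.64
  Jan: +$881.85 → -$1,226.79
  Feb: +$881.85 → -$344.94
  Mar: +$881.85 → $536.91
  Apr: +$881.85 − $1,418.76 → $0.00
Lowest trial balance = -$2,108.64 (Dec)
Initial deposit = cushion − low point = $1,763.70 − (-$2,108.64) = $3,872.34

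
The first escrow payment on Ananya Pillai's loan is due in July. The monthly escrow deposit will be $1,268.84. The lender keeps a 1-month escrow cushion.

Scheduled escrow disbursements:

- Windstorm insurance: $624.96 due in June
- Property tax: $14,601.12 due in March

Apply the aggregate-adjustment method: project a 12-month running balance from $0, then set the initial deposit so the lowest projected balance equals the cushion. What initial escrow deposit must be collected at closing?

Cushion = 1 × $1,268.84 = $1,268.84
Trial balance (start $0, +$1,268.84 each month, − disbursements):
  Jul: +$1,268.84 → $1,268.84
  Aug: +$1,268.84 → $2,537.68
  Sep: +$1,268.84 → $3,806.52
  Oct: +$1,268.84 → $5,075.36
  Nov: +$1,268.84 → $6,344.20
  Dec: +$1,268.84 → $7,613.04
  Jan: +$1,268.84 → $8,881.88
  Feb: +$1,268.84 → $10,150.72
  Mar: +$1,268.84 − $14,601.12 → -$3,181.56
  Apr: +$1,268.84 → -$1,912.72
  May: +$1,268.84 → -$643.88
  Jun: +$1,268.84 − $624.96 → $0.00
Lowest trial balance = -$3,181.56 (Mar)
Initial deposit = cushion − low point = $1,268.84 − (-$3,181.56) = $4,450.40

$4,450.40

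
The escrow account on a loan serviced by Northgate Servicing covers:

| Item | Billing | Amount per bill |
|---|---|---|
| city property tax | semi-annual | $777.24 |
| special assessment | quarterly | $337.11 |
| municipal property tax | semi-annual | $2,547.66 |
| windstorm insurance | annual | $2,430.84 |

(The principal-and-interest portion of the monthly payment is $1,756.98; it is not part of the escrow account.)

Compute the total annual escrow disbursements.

$10,429.08

City property tax = $777.24 × 2 = $1,554.48 annually
Special assessment = $337.11 × 4 = $1,348.44 annually
Municipal property tax = $2,547.66 × 2 = $5,095.32 annually
Windstorm insurance = $2,430.84 annually
Annual escrow total = $10,429.08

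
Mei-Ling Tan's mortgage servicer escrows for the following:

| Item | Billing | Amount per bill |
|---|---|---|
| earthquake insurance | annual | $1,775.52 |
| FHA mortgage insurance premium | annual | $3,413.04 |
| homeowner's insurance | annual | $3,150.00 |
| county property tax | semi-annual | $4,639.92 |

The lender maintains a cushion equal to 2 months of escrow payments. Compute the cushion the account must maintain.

Earthquake insurance = $1,775.52/yr
FHA mortgage insurance premium = $3,413.04/yr
Homeowner's insurance = $3,150.00/yr
County property tax = $4,639.92 × 2 = $9,279.84/yr
Combined annual = $1,775.52 + $3,413.04 + $3,150.00 + $9,279.84 = $17,618.40
Monthly = $17,618.40 ÷ 12 = $1,468.20
Reserve = 2 × $1,468.20 = $2,936.40

$2,936.40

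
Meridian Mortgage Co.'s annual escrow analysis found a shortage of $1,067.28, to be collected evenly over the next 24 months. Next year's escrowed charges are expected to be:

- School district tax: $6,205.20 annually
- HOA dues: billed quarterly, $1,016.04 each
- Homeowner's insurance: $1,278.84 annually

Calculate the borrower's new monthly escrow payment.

School district tax — $6,205.20 annually
HOA dues — $1,016.04 × 4 = $4,064.16 annually
Homeowner's insurance — $1,278.84 annually
Yearly total = $11,548.20
Per month = $11,548.20 / 12 = $962.35
Shortage per month = $1,067.28 ÷ 24 = $44.47
New monthly escrow = $962.35 + $44.47 = $1,006.82

$1,006.82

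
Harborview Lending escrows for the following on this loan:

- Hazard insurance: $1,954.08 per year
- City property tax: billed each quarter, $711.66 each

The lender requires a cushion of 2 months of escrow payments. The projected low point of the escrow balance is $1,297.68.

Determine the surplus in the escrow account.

$497.56

Hazard insurance — $1,954.08 annually
City property tax — $711.66 × 4 = $2,846.64 annually
Yearly total = $4,800.72
Monthly escrow = $4,800.72 / 12 = $400.06
Required reserve = 2 × $400.06 = $800.12
Excess over cushion: $1,297.68 − $800.12 = $497.56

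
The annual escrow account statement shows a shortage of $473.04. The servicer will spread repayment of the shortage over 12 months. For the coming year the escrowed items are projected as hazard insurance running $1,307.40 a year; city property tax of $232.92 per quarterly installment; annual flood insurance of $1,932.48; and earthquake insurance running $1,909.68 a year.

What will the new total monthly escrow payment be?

Hazard insurance: $1,307.40 per year
City property tax: $232.92 × 4 = $931.68 per year
Flood insurance: $1,932.48 per year
Earthquake insurance: $1,909.68 per year
Annual escrow total = $1,307.40 + $931.68 + $1,932.48 + $1,909.68 = $6,081.24
Monthly = $6,081.24 ÷ 12 = $506.77
Monthly shortage recovery: $473.04 ÷ 12 = $39.42
Adjusted monthly = $506.77 + $39.42 = $546.19

$546.19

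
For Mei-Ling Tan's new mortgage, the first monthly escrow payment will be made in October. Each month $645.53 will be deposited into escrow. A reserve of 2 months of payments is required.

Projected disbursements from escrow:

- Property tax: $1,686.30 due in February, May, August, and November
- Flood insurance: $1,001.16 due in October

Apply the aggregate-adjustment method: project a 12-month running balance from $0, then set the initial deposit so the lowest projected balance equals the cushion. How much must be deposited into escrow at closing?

$2,687.46

Cushion = 2 × $645.53 = $1,291.06
Trial balance (start $0, +$645.53 each month, − disbursements):
  Oct: +$645.53 − $1,001.16 → -$355.63
  Nov: +$645.53 − $1,686.30 → -$1,396.40
  Dec: +$645.53 → -$750.87
  Jan: +$645.53 → -$105.34
  Feb: +$645.53 − $1,686.30 → -$1,146.11
  Mar: +$645.53 → -$500.58
  Apr: +$645.53 → $144.95
  May: +$645.53 − $1,686.30 → -$895.82
  Jun: +$645.53 → -$250.29
  Jul: +$645.53 → $395.24
  Aug: +$645.53 − $1,686.30 → -$645.53
  Sep: +$645.53 → $0.00
Lowest trial balance = -$1,396.40 (Nov)
Initial deposit = cushion − low point = $1,291.06 − (-$1,396.40) = $2,687.46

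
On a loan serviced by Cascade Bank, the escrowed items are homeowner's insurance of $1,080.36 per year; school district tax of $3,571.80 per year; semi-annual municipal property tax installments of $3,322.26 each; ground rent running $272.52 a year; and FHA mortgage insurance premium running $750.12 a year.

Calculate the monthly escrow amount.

Homeowner's insurance — $1,080.36 annually
School district tax — $3,571.80 annually
Municipal property tax — $3,322.26 × 2 = $6,644.52 annually
Ground rent — $272.52 annually
FHA mortgage insurance premium — $750.12 annually
Combined annual = $1,080.36 + $3,571.80 + $6,644.52 + $272.52 + $750.12 = $12,319.32
Base monthly escrow = $12,319.32 ÷ 12 = $1,026.61

$1,026.61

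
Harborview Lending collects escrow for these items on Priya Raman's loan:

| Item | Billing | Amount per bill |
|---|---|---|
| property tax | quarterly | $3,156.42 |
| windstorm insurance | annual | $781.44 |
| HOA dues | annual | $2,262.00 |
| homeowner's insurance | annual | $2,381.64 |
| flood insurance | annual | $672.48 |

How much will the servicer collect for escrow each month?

$1,560.27

Property tax = $3,156.42 × 4 = $12,625.68 per year
Windstorm insurance = $781.44 per year
HOA dues = $2,262.00 per year
Homeowner's insurance = $2,381.64 per year
Flood insurance = $672.48 per year
Yearly total = $12,625.68 + $781.44 + $2,262.00 + $2,381.64 + $672.48 = $18,723.24
Monthly escrow = $18,723.24 / 12 = $1,560.27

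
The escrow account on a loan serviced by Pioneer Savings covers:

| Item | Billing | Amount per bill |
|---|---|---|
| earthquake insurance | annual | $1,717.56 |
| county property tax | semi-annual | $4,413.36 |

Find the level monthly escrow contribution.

$878.69

Earthquake insurance — $1,717.56 per year
County property tax — $4,413.36 × 2 = $8,826.72 per year
Total per year = $10,544.28
Per month = $10,544.28 / 12 = $878.69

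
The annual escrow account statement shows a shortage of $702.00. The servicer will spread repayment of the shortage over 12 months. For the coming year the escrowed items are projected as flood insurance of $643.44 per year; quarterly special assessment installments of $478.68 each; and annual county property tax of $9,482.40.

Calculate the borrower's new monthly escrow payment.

Flood insurance — $643.44
Special assessment — $478.68 × 4 = $1,914.72
County property tax — $9,482.40
Total per year = $643.44 + $1,914.72 + $9,482.40 = $12,040.56
Monthly = $12,040.56 / 12 = $1,003.38
Monthly shortage recovery: $702.00 ÷ 12 = $58.50
Adjusted monthly = $1,003.38 + $58.50 = $1,061.88

$1,061.88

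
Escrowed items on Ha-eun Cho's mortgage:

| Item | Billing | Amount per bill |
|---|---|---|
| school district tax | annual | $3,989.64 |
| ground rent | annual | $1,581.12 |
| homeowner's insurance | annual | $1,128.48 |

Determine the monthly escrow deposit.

School district tax — $3,989.64/yr
Ground rent — $1,581.12/yr
Homeowner's insurance — $1,128.48/yr
Total per year = $6,699.24
Per month = $6,699.24 ÷ 12 = $558.27

$558.27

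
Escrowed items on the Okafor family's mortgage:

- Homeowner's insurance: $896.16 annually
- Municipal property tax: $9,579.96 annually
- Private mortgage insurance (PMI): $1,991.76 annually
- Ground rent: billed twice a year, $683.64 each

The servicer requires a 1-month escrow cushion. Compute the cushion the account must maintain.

$1,152.93

Homeowner's insurance — $896.16
Municipal property tax — $9,579.96
Private mortgage insurance (PMI) — $1,991.76
Ground rent — $683.64 × 2 = $1,367.28
Total annual escrow = $896.16 + $9,579.96 + $1,991.76 + $1,367.28 = $13,835.16
Base monthly escrow = $13,835.16 / 12 = $1,152.93
Required cushion = 1 × $1,152.93 = $1,152.93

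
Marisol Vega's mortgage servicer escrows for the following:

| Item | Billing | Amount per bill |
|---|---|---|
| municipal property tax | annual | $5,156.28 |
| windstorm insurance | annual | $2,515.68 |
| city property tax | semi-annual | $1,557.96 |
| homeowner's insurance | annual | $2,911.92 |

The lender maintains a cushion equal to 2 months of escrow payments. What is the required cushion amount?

$2,283.30

Municipal property tax — $5,156.28
Windstorm insurance — $2,515.68
City property tax — $1,557.96 × 2 = $3,115.92
Homeowner's insurance — $2,911.92
Total per year = $5,156.28 + $2,515.68 + $3,115.92 + $2,911.92 = $13,699.80
Monthly = $13,699.80 / 12 = $1,141.65
Required cushion = 2 × $1,141.65 = $2,283.30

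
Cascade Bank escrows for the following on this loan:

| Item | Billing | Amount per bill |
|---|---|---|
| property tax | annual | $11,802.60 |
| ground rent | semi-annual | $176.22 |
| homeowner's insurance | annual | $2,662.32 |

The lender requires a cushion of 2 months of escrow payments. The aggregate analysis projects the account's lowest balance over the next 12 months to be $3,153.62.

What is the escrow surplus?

Property tax = $11,802.60/yr
Ground rent = $176.22 × 2 = $352.44/yr
Homeowner's insurance = $2,662.32/yr
Total annual escrow = $14,817.36
Per month = $14,817.36 ÷ 12 = $1,234.78
Required reserve = 2 × $1,234.78 = $2,469.56
Excess over cushion: $3,153.62 − $2,469.56 = $684.06

$684.06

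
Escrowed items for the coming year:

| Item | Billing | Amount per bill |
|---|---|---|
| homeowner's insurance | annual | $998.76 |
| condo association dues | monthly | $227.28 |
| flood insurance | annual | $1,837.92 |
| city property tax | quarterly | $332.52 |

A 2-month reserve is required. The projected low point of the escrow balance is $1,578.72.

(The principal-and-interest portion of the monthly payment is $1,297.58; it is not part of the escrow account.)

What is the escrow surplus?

$429.70

Homeowner's insurance: $998.76 annually
Condo association dues: $227.28 × 12 = $2,727.36 annually
Flood insurance: $1,837.92 annually
City property tax: $332.52 × 4 = $1,330.08 annually
Yearly total = $998.76 + $2,727.36 + $1,837.92 + $1,330.08 = $6,894.12
Monthly = $6,894.12 / 12 = $574.51
Required reserve = 2 × $574.51 = $1,149.02
Surplus = $1,578.72 − $1,149.02 = $429.70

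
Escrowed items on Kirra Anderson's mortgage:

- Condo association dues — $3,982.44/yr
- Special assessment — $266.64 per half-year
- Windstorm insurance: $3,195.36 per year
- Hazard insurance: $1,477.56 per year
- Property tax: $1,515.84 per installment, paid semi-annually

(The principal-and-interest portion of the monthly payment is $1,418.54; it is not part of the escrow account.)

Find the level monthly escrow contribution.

$1,018.36

Condo association dues = $3,982.44
Special assessment = $266.64 × 2 = $533.28
Windstorm insurance = $3,195.36
Hazard insurance = $1,477.56
Property tax = $1,515.84 × 2 = $3,031.68
Yearly total = $12,220.32
Base monthly escrow = $12,220.32 ÷ 12 = $1,018.36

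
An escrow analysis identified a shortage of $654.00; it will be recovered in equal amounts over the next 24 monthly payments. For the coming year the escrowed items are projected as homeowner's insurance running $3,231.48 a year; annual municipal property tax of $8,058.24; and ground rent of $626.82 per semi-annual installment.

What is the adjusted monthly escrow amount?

Homeowner's insurance: $3,231.48
Municipal property tax: $8,058.24
Ground rent: $626.82 × 2 = $1,253.64
Total per year = $12,543.36
Base monthly escrow = $12,543.36 ÷ 12 = $1,045.28
Monthly shortage recovery: $654.00 / 24 = $27.25
New monthly escrow = $1,045.28 + $27.25 = $1,072.53

$1,072.53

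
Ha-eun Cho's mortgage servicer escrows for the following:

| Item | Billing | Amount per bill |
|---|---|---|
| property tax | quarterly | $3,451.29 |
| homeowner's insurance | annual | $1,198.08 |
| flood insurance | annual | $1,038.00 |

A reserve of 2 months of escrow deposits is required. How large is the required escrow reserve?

$2,673.54

Property tax = $3,451.29 × 4 = $13,805.16/yr
Homeowner's insurance = $1,198.08/yr
Flood insurance = $1,038.00/yr
Combined annual = $13,805.16 + $1,198.08 + $1,038.00 = $16,041.24
Monthly escrow = $16,041.24 ÷ 12 = $1,336.77
Reserve = 2 × $1,336.77 = $2,673.54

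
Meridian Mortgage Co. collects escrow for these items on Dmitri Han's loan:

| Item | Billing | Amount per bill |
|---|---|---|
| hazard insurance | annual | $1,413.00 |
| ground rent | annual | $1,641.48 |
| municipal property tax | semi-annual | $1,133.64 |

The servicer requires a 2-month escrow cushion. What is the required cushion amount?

$886.96

Hazard insurance — $1,413.00/yr
Ground rent — $1,641.48/yr
Municipal property tax — $1,133.64 × 2 = $2,267.28/yr
Combined annual = $1,413.00 + $1,641.48 + $2,267.28 = $5,321.76
Monthly escrow = $5,321.76 ÷ 12 = $443.48
Required cushion = 2 × $443.48 = $886.96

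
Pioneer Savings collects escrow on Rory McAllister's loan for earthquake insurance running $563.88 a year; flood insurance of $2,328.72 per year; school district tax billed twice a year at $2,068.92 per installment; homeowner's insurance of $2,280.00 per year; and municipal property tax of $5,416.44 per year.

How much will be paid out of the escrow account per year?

Earthquake insurance: $563.88 per year
Flood insurance: $2,328.72 per year
School district tax: $2,068.92 × 2 = $4,137.84 per year
Homeowner's insurance: $2,280.00 per year
Municipal property tax: $5,416.44 per year
Total per year = $14,726.88

$14,726.88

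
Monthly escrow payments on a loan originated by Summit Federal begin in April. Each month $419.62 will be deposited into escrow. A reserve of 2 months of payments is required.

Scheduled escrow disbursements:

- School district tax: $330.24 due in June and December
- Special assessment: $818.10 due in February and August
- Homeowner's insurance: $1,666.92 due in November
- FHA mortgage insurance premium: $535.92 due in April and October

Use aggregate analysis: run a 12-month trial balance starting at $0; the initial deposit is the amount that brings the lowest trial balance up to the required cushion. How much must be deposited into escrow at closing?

$1,369.38

Cushion = 2 × $419.62 = $839.24
Trial balance (start $0, +$419.62 each month, − disbursements):
  Apr: +$419.62 − $535.92 → -$116.30
  May: +$419.62 → $303.32
  Jun: +$419.62 − $330.24 → $392.70
  Jul: +$419.62 → $812.32
  Aug: +$419.62 − $818.10 → $413.84
  Sep: +$419.62 → $833.46
  Oct: +$419.62 − $535.92 → $717.16
  Nov: +$419.62 − $1,666.92 → -$530.14
  Dec: +$419.62 − $330.24 → -$440.76
  Jan: +$419.62 → -$21.14
  Feb: +$419.62 − $818.10 → -$419.62
  Mar: +$419.62 → $0.00
Lowest trial balance = -$530.14 (Nov)
Initial deposit = cushion − low point = $839.24 − (-$530.14) = $1,369.38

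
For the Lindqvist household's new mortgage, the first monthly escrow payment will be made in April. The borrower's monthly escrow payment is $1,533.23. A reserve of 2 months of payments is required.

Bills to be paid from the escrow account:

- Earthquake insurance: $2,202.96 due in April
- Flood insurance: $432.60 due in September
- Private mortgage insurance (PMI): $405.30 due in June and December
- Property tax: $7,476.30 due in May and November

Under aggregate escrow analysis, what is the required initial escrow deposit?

$9,679.26

Cushion = 2 × $1,533.23 = $3,066.46
Trial balance (start $0, +$1,533.23 each month, − disbursements):
  Apr: +$1,533.23 − $2,202.96 → -$669.73
  May: +$1,533.23 − $7,476.30 → -$6,612.80
  Jun: +$1,533.23 − $405.30 → -$5,484.87
  Jul: +$1,533.23 → -$3,951.64
  Aug: +$1,533.23 → -$2,418.41
  Sep: +$1,533.23 − $432.60 → -$1,317.78
  Oct: +$1,533.23 → $215.45
  Nov: +$1,533.23 − $7,476.30 → -$5,727.62
  Dec: +$1,533.23 − $405.30 → -$4,599.69
  Jan: +$1,533.23 → -$3,066.46
  Feb: +$1,533.23 → -$1,533.23
  Mar: +$1,533.23 → $0.00
Lowest trial balance = -$6,612.80 (May)
Initial deposit = cushion − low point = $3,066.46 − (-$6,612.80) = $9,679.26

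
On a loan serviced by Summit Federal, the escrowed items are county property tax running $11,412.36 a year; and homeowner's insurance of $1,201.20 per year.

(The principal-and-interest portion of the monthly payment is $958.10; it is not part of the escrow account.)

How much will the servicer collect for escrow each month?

County property tax: $11,412.36/yr
Homeowner's insurance: $1,201.20/yr
Total per year = $12,613.56
Per month = $12,613.56 ÷ 12 = $1,051.13

$1,051.13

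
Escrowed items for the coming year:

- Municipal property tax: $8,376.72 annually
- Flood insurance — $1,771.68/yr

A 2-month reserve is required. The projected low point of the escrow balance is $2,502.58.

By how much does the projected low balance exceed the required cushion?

$811.18

Municipal property tax — $8,376.72 per year
Flood insurance — $1,771.68 per year
Annual escrow total = $10,148.40
Monthly escrow = $10,148.40 ÷ 12 = $845.70
Required cushion = 2 × $845.70 = $1,691.40
Surplus = $2,502.58 − $1,691.40 = $811.18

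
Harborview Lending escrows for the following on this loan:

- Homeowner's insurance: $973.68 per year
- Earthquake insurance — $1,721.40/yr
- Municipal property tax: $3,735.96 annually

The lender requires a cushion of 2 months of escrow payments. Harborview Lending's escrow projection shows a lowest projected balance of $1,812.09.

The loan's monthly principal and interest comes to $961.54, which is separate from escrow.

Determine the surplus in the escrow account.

$740.25

Homeowner's insurance: $973.68 per year
Earthquake insurance: $1,721.40 per year
Municipal property tax: $3,735.96 per year
Combined annual = $6,431.04
Per month = $6,431.04 ÷ 12 = $535.92
Cushion = 2 × $535.92 = $1,071.84
Excess over cushion: $1,812.09 − $1,071.84 = $740.25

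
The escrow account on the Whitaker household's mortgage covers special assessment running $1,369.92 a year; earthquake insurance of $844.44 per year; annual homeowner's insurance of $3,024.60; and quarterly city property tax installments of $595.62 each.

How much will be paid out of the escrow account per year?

$7,621.44

Special assessment: $1,369.92
Earthquake insurance: $844.44
Homeowner's insurance: $3,024.60
City property tax: $595.62 × 4 = $2,382.48
Annual escrow total = $7,621.44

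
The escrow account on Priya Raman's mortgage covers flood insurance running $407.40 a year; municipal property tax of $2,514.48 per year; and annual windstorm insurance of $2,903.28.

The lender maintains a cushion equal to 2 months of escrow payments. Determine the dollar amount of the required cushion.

$970.86

Flood insurance = $407.40/yr
Municipal property tax = $2,514.48/yr
Windstorm insurance = $2,903.28/yr
Total per year = $5,825.16
Per month = $5,825.16 / 12 = $485.43
Cushion = 2 × $485.43 = $970.86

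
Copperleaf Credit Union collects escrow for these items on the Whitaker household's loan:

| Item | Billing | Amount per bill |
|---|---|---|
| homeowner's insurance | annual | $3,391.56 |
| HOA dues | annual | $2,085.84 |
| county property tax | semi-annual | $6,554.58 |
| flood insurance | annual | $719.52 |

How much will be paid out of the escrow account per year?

$19,306.08

Homeowner's insurance = $3,391.56 annually
HOA dues = $2,085.84 annually
County property tax = $6,554.58 × 2 = $13,109.16 annually
Flood insurance = $719.52 annually
Annual escrow total = $3,391.56 + $2,085.84 + $13,109.16 + $719.52 = $19,306.08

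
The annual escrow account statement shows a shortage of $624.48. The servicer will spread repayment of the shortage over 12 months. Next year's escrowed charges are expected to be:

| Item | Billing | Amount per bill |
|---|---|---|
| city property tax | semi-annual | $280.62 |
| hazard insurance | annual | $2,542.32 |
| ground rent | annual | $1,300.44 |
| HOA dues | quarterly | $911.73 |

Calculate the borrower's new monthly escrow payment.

$722.95

City property tax: $280.62 × 2 = $561.24/yr
Hazard insurance: $2,542.32/yr
Ground rent: $1,300.44/yr
HOA dues: $911.73 × 4 = $3,646.92/yr
Total per year = $561.24 + $2,542.32 + $1,300.44 + $3,646.92 = $8,050.92
Monthly = $8,050.92 / 12 = $670.91
Shortage per month = $624.48 / 12 = $52.04
Adjusted monthly = $670.91 + $52.04 = $722.95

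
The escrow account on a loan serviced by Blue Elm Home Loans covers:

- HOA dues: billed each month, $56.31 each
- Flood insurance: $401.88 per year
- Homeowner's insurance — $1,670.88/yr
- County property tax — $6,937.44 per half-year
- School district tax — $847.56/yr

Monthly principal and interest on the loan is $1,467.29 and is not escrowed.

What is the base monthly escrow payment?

HOA dues: $56.31 × 12 = $675.72/yr
Flood insurance: $401.88/yr
Homeowner's insurance: $1,670.88/yr
County property tax: $6,937.44 × 2 = $13,874.88/yr
School district tax: $847.56/yr
Combined annual = $17,470.92
Per month = $17,470.92 / 12 = $1,455.91

$1,455.91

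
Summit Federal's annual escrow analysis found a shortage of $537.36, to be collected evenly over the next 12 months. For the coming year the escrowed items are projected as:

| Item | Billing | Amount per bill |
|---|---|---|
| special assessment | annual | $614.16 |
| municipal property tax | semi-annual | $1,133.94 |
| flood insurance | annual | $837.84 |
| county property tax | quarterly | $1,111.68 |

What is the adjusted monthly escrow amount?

$725.33

Special assessment = $614.16 per year
Municipal property tax = $1,133.94 × 2 = $2,267.88 per year
Flood insurance = $837.84 per year
County property tax = $1,111.68 × 4 = $4,446.72 per year
Total annual escrow = $614.16 + $2,267.88 + $837.84 + $4,446.72 = $8,166.60
Per month = $8,166.60 ÷ 12 = $680.55
Monthly shortage recovery: $537.36 ÷ 12 = $44.78
Adjusted monthly = $680.55 + $44.78 = $725.33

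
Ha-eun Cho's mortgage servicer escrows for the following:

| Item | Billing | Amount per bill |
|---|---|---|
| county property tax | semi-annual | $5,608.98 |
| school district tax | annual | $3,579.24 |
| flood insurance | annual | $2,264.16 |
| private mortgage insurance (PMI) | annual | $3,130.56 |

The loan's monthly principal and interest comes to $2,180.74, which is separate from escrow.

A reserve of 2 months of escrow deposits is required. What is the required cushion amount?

$3,365.32

County property tax = $5,608.98 × 2 = $11,217.96/yr
School district tax = $3,579.24/yr
Flood insurance = $2,264.16/yr
Private mortgage insurance (PMI) = $3,130.56/yr
Combined annual = $11,217.96 + $3,579.24 + $2,264.16 + $3,130.56 = $20,191.92
Monthly escrow = $20,191.92 / 12 = $1,682.66
Reserve = 2 × $1,682.66 = $3,365.32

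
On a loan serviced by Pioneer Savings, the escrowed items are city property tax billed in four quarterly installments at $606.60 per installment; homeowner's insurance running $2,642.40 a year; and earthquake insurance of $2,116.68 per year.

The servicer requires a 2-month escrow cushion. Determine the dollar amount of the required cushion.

City property tax — $606.60 × 4 = $2,426.40 annually
Homeowner's insurance — $2,642.40 annually
Earthquake insurance — $2,116.68 annually
Yearly total = $2,426.40 + $2,642.40 + $2,116.68 = $7,185.48
Monthly escrow = $7,185.48 ÷ 12 = $598.79
Required cushion = 2 × $598.79 = $1,197.58

$1,197.58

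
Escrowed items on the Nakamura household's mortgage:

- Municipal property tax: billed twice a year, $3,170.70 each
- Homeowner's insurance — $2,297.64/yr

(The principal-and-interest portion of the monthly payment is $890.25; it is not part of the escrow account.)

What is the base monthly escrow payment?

$719.92

Municipal property tax — $3,170.70 × 2 = $6,341.40 per year
Homeowner's insurance — $2,297.64 per year
Total annual escrow = $6,341.40 + $2,297.64 = $8,639.04
Per month = $8,639.04 ÷ 12 = $719.92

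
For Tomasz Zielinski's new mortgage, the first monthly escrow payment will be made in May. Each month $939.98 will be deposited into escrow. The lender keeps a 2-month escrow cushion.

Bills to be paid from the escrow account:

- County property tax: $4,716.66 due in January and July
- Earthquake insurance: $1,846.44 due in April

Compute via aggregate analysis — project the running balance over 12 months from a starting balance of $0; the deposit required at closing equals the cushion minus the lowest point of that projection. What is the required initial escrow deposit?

$3,776.68

Cushion = 2 × $939.98 = $1,879.96
Trial balance (start $0, +$939.98 each month, − disbursements):
  May: +$939.98 → $939.98
  Jun: +$939.98 → $1,879.96
  Jul: +$939.98 − $4,716.66 → -$1,896.72
  Aug: +$939.98 → -$956.74
  Sep: +$939.98 → -$16.76
  Oct: +$939.98 → $923.22
  Nov: +$939.98 → $1,863.20
  Dec: +$939.98 → $2,803.18
  Jan: +$939.98 − $4,716.66 → -$973.50
  Feb: +$939.98 → -$33.52
  Mar: +$939.98 → $906.46
  Apr: +$939.98 − $1,846.44 → $0.00
Lowest trial balance = -$1,896.72 (Jul)
Initial deposit = cushion − low point = $1,879.96 − (-$1,896.72) = $3,776.68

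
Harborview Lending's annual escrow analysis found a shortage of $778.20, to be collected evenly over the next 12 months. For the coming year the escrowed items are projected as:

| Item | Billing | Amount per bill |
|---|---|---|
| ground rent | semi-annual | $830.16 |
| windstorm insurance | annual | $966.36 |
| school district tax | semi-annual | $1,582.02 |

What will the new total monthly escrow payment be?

$547.41

Ground rent — $830.16 × 2 = $1,660.32 per year
Windstorm insurance — $966.36 per year
School district tax — $1,582.02 × 2 = $3,164.04 per year
Yearly total = $5,790.72
Base monthly escrow = $5,790.72 / 12 = $482.56
Monthly shortage recovery: $778.20 ÷ 12 = $64.85
New monthly escrow = $482.56 + $64.85 = $547.41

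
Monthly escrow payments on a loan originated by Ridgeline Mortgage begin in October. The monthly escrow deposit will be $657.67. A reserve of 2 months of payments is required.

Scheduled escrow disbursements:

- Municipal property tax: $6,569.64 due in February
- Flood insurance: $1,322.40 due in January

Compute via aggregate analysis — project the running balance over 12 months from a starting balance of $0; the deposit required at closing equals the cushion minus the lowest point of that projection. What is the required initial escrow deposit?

Cushion = 2 × $657.67 = $1,315.34
Trial balance (start $0, +$657.67 each month, − disbursements):
  Oct: +$657.67 → $657.67
  Nov: +$657.67 → $1,315.34
  Dec: +$657.67 → $1,973.01
  Jan: +$657.67 − $1,322.40 → $1,308.28
  Feb: +$657.67 − $6,569.64 → -$4,603.69
  Mar: +$657.67 → -$3,946.02
  Apr: +$657.67 → -$3,288.35
  May: +$657.67 → -$2,630.68
  Jun: +$657.67 → -$1,973.01
  Jul: +$657.67 → -$1,315.34
  Aug: +$657.67 → -$657.67
  Sep: +$657.67 → $0.00
Lowest trial balance = -$4,603.69 (Feb)
Initial deposit = cushion − low point = $1,315.34 − (-$4,603.69) = $5,919.03

$5,919.03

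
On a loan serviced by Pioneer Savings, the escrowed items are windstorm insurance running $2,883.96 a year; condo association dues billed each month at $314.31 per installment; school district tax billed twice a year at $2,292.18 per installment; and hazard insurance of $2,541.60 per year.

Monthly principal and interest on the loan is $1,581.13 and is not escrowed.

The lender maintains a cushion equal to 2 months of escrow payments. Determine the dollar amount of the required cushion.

Windstorm insurance = $2,883.96 per year
Condo association dues = $314.31 × 12 = $3,771.72 per year
School district tax = $2,292.18 × 2 = $4,584.36 per year
Hazard insurance = $2,541.60 per year
Combined annual = $2,883.96 + $3,771.72 + $4,584.36 + $2,541.60 = $13,781.64
Base monthly escrow = $13,781.64 ÷ 12 = $1,148.47
Required cushion = 2 × $1,148.47 = $2,296.94

$2,296.94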